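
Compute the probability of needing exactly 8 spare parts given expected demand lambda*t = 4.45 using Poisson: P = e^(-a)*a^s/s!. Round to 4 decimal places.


a = 4.45, s = 8
e^(-a) = e^(-4.45) = 0.0117
a^s = 4.45^8 = 153773.0002
s! = 40320
P = 0.0117 * 153773.0002 / 40320
P = 0.0445

0.0445


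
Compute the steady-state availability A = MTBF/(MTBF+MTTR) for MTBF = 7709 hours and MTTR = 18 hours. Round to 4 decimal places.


MTBF = 7709
MTTR = 18
MTBF + MTTR = 7727
A = 7709 / 7727
A = 0.9977

0.9977


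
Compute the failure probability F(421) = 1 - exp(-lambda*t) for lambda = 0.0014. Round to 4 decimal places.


lambda = 0.0014, t = 421
lambda * t = 0.5894
exp(-0.5894) = 0.5547
F(t) = 1 - 0.5547
F(t) = 0.4453

0.4453


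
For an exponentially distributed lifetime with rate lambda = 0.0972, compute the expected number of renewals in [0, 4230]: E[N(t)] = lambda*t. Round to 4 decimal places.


lambda = 0.0972
t = 4230
E[N(t)] = lambda * t
E[N(t)] = 0.0972 * 4230
E[N(t)] = 411.156

411.156


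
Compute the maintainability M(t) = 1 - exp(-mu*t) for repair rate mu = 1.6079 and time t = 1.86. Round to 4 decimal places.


mu = 1.6079, t = 1.86
mu * t = 1.6079 * 1.86 = 2.9907
exp(-2.9907) = 0.0503
M(t) = 1 - 0.0503
M(t) = 0.9497

0.9497


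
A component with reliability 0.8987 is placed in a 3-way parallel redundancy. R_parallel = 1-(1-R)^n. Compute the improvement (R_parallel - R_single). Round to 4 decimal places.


R_single = 0.8987, n = 3
1 - R_single = 0.1013
(1 - R_single)^n = 0.1013^3 = 0.001
R_parallel = 1 - 0.001 = 0.999
Improvement = 0.999 - 0.8987
Improvement = 0.1003

0.1003


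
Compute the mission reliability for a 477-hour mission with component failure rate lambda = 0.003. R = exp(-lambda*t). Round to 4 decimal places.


lambda = 0.003
mission_time = 477
lambda * t = 0.003 * 477 = 1.431
R = exp(-1.431)
R = 0.2391

0.2391


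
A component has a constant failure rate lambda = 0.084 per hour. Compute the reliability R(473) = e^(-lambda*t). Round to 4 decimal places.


lambda = 0.084
t = 473
lambda * t = 39.732
R(t) = e^(-39.732)
R(t) = 0.0

0.0


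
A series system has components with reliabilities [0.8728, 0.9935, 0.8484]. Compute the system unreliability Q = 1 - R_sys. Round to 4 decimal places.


Components: [0.8728, 0.9935, 0.8484]
After component 1: product = 0.8728
After component 2: product = 0.8671
After component 3: product = 0.7357
R_sys = 0.7357
Q = 1 - 0.7357 = 0.2643

0.2643


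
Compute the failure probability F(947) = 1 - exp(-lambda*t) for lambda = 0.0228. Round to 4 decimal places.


lambda = 0.0228, t = 947
lambda * t = 21.5916
exp(-21.5916) = 0.0
F(t) = 1 - 0.0
F(t) = 1.0

1.0


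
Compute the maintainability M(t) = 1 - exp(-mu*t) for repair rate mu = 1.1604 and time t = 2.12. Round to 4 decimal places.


mu = 1.1604, t = 2.12
mu * t = 1.1604 * 2.12 = 2.46
exp(-2.46) = 0.0854
M(t) = 1 - 0.0854
M(t) = 0.9146

0.9146


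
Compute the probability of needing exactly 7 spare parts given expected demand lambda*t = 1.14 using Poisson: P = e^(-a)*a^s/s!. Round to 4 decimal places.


a = 1.14, s = 7
e^(-a) = e^(-1.14) = 0.3198
a^s = 1.14^7 = 2.5023
s! = 5040
P = 0.3198 * 2.5023 / 5040
P = 0.0002

0.0002


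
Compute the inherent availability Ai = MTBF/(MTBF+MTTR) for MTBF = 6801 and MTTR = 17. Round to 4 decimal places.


MTBF = 6801
MTTR = 17
MTBF + MTTR = 6818
Ai = 6801 / 6818
Ai = 0.9975

0.9975


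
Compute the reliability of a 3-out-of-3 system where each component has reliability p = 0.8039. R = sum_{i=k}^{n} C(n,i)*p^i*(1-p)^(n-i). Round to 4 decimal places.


k = 3, n = 3, p = 0.8039
i=3: C(3,3)=1 * 0.8039^3 * 0.1961^0 = 0.5195
R = sum of terms = 0.5195

0.5195


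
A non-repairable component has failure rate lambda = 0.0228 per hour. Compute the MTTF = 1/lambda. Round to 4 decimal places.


lambda = 0.0228
MTTF = 1 / 0.0228
MTTF = 43.8596

43.8596


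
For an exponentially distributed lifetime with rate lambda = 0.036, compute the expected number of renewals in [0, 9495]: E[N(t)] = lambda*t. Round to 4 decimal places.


lambda = 0.036
t = 9495
E[N(t)] = lambda * t
E[N(t)] = 0.036 * 9495
E[N(t)] = 341.82

341.82


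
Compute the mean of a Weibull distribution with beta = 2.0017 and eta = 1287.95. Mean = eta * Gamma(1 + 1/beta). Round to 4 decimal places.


beta = 2.0017, eta = 1287.95
1/beta = 0.4996
1 + 1/beta = 1.4996
Gamma(1.4996) = 0.8862
Mean = 1287.95 * 0.8862
Mean = 1141.3984

1141.3984


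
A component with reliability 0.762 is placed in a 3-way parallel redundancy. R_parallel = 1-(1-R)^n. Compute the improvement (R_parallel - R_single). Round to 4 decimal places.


R_single = 0.762, n = 3
1 - R_single = 0.238
(1 - R_single)^n = 0.238^3 = 0.0135
R_parallel = 1 - 0.0135 = 0.9865
Improvement = 0.9865 - 0.762
Improvement = 0.2245

0.2245


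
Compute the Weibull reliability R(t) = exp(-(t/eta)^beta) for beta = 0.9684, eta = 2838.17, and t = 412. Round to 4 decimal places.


beta = 0.9684, eta = 2838.17, t = 412
t/eta = 412 / 2838.17 = 0.1452
(t/eta)^beta = 0.1452^0.9684 = 0.1543
R(t) = exp(-0.1543)
R(t) = 0.857

0.857


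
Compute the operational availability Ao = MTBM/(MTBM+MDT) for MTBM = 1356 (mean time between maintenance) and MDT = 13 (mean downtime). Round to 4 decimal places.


MTBM = 1356
MDT = 13
MTBM + MDT = 1369
Ao = 1356 / 1369
Ao = 0.9905

0.9905


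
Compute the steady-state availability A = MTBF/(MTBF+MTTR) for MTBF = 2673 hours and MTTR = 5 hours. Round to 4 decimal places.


MTBF = 2673
MTTR = 5
MTBF + MTTR = 2678
A = 2673 / 2678
A = 0.9981

0.9981


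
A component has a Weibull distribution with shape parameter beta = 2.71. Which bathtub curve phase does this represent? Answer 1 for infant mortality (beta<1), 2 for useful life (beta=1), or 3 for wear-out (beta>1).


beta = 2.71
Compare beta to 1:
beta < 1 => infant mortality (phase 1)
beta = 1 => useful life (phase 2)
beta > 1 => wear-out (phase 3)
Since beta = 2.71, this is wear-out (increasing failure rate)
Phase = 3

3


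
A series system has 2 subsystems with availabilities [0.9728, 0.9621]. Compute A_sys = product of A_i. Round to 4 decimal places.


Subsystems: [0.9728, 0.9621]
After subsystem 1 (A=0.9728): product = 0.9728
After subsystem 2 (A=0.9621): product = 0.9359
A_sys = 0.9359

0.9359


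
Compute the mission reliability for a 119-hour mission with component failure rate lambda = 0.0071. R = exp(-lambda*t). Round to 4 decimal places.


lambda = 0.0071
mission_time = 119
lambda * t = 0.0071 * 119 = 0.8449
R = exp(-0.8449)
R = 0.4296

0.4296


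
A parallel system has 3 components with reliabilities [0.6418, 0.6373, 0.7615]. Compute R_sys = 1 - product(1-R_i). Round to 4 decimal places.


Components: [0.6418, 0.6373, 0.7615]
(1 - 0.6418) = 0.3582, running product = 0.3582
(1 - 0.6373) = 0.3627, running product = 0.1299
(1 - 0.7615) = 0.2385, running product = 0.031
Product of (1-R_i) = 0.031
R_sys = 1 - 0.031 = 0.969

0.969


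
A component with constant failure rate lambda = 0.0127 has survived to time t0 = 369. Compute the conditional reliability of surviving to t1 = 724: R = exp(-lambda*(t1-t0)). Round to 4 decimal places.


lambda = 0.0127
t0 = 369, t1 = 724
t1 - t0 = 355
lambda * (t1-t0) = 0.0127 * 355 = 4.5085
R = exp(-4.5085)
R = 0.011

0.011


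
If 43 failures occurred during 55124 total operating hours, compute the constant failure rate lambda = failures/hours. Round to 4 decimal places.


failures = 43
total_hours = 55124
lambda = 43 / 55124
lambda = 0.0008

0.0008


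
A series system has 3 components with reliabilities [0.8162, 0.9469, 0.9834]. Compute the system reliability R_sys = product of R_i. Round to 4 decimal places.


Components: [0.8162, 0.9469, 0.9834]
After component 1 (R=0.8162): product = 0.8162
After component 2 (R=0.9469): product = 0.7729
After component 3 (R=0.9834): product = 0.76
R_sys = 0.76

0.76


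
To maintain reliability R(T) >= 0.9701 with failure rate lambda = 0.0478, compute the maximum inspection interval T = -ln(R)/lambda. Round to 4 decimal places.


R_target = 0.9701
lambda = 0.0478
-ln(0.9701) = 0.0304
T = 0.0304 / 0.0478
T = 0.6351

0.6351


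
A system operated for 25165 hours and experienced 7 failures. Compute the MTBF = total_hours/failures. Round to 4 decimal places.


total_hours = 25165
failures = 7
MTBF = 25165 / 7
MTBF = 3595.0

3595.0


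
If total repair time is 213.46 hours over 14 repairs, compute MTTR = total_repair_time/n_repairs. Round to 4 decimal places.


total_repair_time = 213.46
n_repairs = 14
MTTR = 213.46 / 14
MTTR = 15.2471

15.2471


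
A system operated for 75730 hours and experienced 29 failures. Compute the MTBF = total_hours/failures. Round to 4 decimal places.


total_hours = 75730
failures = 29
MTBF = 75730 / 29
MTBF = 2611.3793

2611.3793


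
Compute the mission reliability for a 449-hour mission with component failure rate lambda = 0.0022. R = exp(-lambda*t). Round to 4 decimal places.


lambda = 0.0022
mission_time = 449
lambda * t = 0.0022 * 449 = 0.9878
R = exp(-0.9878)
R = 0.3724

0.3724


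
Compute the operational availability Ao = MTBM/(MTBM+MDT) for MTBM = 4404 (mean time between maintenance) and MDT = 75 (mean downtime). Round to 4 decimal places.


MTBM = 4404
MDT = 75
MTBM + MDT = 4479
Ao = 4404 / 4479
Ao = 0.9833

0.9833


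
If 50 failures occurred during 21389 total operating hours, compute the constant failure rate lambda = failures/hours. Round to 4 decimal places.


failures = 50
total_hours = 21389
lambda = 50 / 21389
lambda = 0.0023

0.0023


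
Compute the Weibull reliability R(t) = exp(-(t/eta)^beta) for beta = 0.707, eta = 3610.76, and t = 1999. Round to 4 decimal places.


beta = 0.707, eta = 3610.76, t = 1999
t/eta = 1999 / 3610.76 = 0.5536
(t/eta)^beta = 0.5536^0.707 = 0.6583
R(t) = exp(-0.6583)
R(t) = 0.5177

0.5177


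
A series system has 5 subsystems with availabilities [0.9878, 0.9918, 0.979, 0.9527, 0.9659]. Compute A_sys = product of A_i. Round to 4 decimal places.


Subsystems: [0.9878, 0.9918, 0.979, 0.9527, 0.9659]
After subsystem 1 (A=0.9878): product = 0.9878
After subsystem 2 (A=0.9918): product = 0.9797
After subsystem 3 (A=0.979): product = 0.9591
After subsystem 4 (A=0.9527): product = 0.9138
After subsystem 5 (A=0.9659): product = 0.8826
A_sys = 0.8826

0.8826


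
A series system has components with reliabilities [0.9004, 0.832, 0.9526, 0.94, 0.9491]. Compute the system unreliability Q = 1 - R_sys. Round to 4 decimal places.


Components: [0.9004, 0.832, 0.9526, 0.94, 0.9491]
After component 1: product = 0.9004
After component 2: product = 0.7491
After component 3: product = 0.7136
After component 4: product = 0.6708
After component 5: product = 0.6367
R_sys = 0.6367
Q = 1 - 0.6367 = 0.3633

0.3633


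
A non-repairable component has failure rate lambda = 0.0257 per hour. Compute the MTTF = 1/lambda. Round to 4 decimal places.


lambda = 0.0257
MTTF = 1 / 0.0257
MTTF = 38.9105

38.9105


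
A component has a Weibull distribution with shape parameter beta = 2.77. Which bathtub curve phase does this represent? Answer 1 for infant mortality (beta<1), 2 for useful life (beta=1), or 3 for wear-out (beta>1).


beta = 2.77
Compare beta to 1:
beta < 1 => infant mortality (phase 1)
beta = 1 => useful life (phase 2)
beta > 1 => wear-out (phase 3)
Since beta = 2.77, this is wear-out (increasing failure rate)
Phase = 3

3


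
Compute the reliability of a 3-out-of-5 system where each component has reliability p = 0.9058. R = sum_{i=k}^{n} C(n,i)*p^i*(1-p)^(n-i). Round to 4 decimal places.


k = 3, n = 5, p = 0.9058
i=3: C(5,3)=10 * 0.9058^3 * 0.0942^2 = 0.0659
i=4: C(5,4)=5 * 0.9058^4 * 0.0942^1 = 0.3171
i=5: C(5,5)=1 * 0.9058^5 * 0.0942^0 = 0.6098
R = sum of terms = 0.9928

0.9928


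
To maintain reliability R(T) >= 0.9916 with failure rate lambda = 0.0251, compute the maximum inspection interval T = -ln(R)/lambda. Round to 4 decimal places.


R_target = 0.9916
lambda = 0.0251
-ln(0.9916) = 0.0084
T = 0.0084 / 0.0251
T = 0.3361

0.3361


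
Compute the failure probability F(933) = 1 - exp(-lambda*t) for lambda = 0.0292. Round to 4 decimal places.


lambda = 0.0292, t = 933
lambda * t = 27.2436
exp(-27.2436) = 0.0
F(t) = 1 - 0.0
F(t) = 1.0

1.0


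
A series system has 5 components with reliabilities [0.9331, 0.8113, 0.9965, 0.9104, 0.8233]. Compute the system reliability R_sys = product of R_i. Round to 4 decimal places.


Components: [0.9331, 0.8113, 0.9965, 0.9104, 0.8233]
After component 1 (R=0.9331): product = 0.9331
After component 2 (R=0.8113): product = 0.757
After component 3 (R=0.9965): product = 0.7544
After component 4 (R=0.9104): product = 0.6868
After component 5 (R=0.8233): product = 0.5654
R_sys = 0.5654

0.5654


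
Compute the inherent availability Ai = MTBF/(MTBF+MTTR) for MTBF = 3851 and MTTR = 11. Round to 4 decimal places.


MTBF = 3851
MTTR = 11
MTBF + MTTR = 3862
Ai = 3851 / 3862
Ai = 0.9972

0.9972


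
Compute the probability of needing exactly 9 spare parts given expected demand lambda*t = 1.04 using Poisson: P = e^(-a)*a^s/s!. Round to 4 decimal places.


a = 1.04, s = 9
e^(-a) = e^(-1.04) = 0.3535
a^s = 1.04^9 = 1.4233
s! = 362880
P = 0.3535 * 1.4233 / 362880
P = 0.0

0.0


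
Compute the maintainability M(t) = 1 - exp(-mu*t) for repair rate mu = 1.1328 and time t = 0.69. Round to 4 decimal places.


mu = 1.1328, t = 0.69
mu * t = 1.1328 * 0.69 = 0.7816
exp(-0.7816) = 0.4577
M(t) = 1 - 0.4577
M(t) = 0.5423

0.5423


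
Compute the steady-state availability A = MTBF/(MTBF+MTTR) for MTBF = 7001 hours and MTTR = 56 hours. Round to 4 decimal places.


MTBF = 7001
MTTR = 56
MTBF + MTTR = 7057
A = 7001 / 7057
A = 0.9921

0.9921


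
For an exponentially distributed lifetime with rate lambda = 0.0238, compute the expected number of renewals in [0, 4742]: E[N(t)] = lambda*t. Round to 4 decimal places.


lambda = 0.0238
t = 4742
E[N(t)] = lambda * t
E[N(t)] = 0.0238 * 4742
E[N(t)] = 112.8596

112.8596


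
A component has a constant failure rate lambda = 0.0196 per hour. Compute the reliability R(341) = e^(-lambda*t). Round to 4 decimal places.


lambda = 0.0196
t = 341
lambda * t = 6.6836
R(t) = e^(-6.6836)
R(t) = 0.0013

0.0013


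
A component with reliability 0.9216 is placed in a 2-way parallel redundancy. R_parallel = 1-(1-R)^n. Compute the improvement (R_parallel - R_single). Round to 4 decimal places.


R_single = 0.9216, n = 2
1 - R_single = 0.0784
(1 - R_single)^n = 0.0784^2 = 0.0061
R_parallel = 1 - 0.0061 = 0.9939
Improvement = 0.9939 - 0.9216
Improvement = 0.0723

0.0723


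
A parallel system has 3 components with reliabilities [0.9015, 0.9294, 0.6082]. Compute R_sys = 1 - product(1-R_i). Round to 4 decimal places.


Components: [0.9015, 0.9294, 0.6082]
(1 - 0.9015) = 0.0985, running product = 0.0985
(1 - 0.9294) = 0.0706, running product = 0.007
(1 - 0.6082) = 0.3918, running product = 0.0027
Product of (1-R_i) = 0.0027
R_sys = 1 - 0.0027 = 0.9973

0.9973


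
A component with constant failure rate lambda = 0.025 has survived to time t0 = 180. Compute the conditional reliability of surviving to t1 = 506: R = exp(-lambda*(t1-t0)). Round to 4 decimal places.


lambda = 0.025
t0 = 180, t1 = 506
t1 - t0 = 326
lambda * (t1-t0) = 0.025 * 326 = 8.15
R = exp(-8.15)
R = 0.0003

0.0003


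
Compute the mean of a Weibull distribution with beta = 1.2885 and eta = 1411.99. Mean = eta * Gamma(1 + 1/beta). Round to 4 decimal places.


beta = 1.2885, eta = 1411.99
1/beta = 0.7761
1 + 1/beta = 1.7761
Gamma(1.7761) = 0.9253
Mean = 1411.99 * 0.9253
Mean = 1306.4527

1306.4527


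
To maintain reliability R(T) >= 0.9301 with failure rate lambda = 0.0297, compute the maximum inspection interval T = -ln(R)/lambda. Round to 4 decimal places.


R_target = 0.9301
lambda = 0.0297
-ln(0.9301) = 0.0725
T = 0.0725 / 0.0297
T = 2.4398

2.4398


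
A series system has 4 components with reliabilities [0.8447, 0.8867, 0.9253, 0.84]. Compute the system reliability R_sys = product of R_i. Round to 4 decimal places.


Components: [0.8447, 0.8867, 0.9253, 0.84]
After component 1 (R=0.8447): product = 0.8447
After component 2 (R=0.8867): product = 0.749
After component 3 (R=0.9253): product = 0.693
After component 4 (R=0.84): product = 0.5822
R_sys = 0.5822

0.5822


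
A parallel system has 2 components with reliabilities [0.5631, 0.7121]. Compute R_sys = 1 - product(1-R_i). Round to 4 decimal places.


Components: [0.5631, 0.7121]
(1 - 0.5631) = 0.4369, running product = 0.4369
(1 - 0.7121) = 0.2879, running product = 0.1258
Product of (1-R_i) = 0.1258
R_sys = 1 - 0.1258 = 0.8742

0.8742


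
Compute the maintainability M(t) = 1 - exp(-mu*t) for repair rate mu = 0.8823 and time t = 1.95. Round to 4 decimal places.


mu = 0.8823, t = 1.95
mu * t = 0.8823 * 1.95 = 1.7205
exp(-1.7205) = 0.179
M(t) = 1 - 0.179
M(t) = 0.821

0.821


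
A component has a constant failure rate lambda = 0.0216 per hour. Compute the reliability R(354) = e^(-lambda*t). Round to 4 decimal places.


lambda = 0.0216
t = 354
lambda * t = 7.6464
R(t) = e^(-7.6464)
R(t) = 0.0005

0.0005


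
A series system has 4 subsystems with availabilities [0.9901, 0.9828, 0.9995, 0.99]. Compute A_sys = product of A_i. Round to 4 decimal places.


Subsystems: [0.9901, 0.9828, 0.9995, 0.99]
After subsystem 1 (A=0.9901): product = 0.9901
After subsystem 2 (A=0.9828): product = 0.9731
After subsystem 3 (A=0.9995): product = 0.9726
After subsystem 4 (A=0.99): product = 0.9629
A_sys = 0.9629

0.9629


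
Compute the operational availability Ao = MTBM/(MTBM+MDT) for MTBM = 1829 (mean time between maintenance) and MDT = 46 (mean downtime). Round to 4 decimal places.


MTBM = 1829
MDT = 46
MTBM + MDT = 1875
Ao = 1829 / 1875
Ao = 0.9755

0.9755


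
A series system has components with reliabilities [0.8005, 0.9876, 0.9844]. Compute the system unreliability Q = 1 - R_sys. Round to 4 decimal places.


Components: [0.8005, 0.9876, 0.9844]
After component 1: product = 0.8005
After component 2: product = 0.7906
After component 3: product = 0.7782
R_sys = 0.7782
Q = 1 - 0.7782 = 0.2218

0.2218


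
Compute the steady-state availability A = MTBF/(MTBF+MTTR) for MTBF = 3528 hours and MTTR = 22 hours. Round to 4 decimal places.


MTBF = 3528
MTTR = 22
MTBF + MTTR = 3550
A = 3528 / 3550
A = 0.9938

0.9938


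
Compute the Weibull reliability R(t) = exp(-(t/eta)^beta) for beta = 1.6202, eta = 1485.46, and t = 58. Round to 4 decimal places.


beta = 1.6202, eta = 1485.46, t = 58
t/eta = 58 / 1485.46 = 0.039
(t/eta)^beta = 0.039^1.6202 = 0.0052
R(t) = exp(-0.0052)
R(t) = 0.9948

0.9948


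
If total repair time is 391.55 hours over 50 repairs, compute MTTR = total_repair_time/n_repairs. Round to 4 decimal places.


total_repair_time = 391.55
n_repairs = 50
MTTR = 391.55 / 50
MTTR = 7.831

7.831


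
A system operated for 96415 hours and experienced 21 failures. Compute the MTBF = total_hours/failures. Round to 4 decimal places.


total_hours = 96415
failures = 21
MTBF = 96415 / 21
MTBF = 4591.1905

4591.1905


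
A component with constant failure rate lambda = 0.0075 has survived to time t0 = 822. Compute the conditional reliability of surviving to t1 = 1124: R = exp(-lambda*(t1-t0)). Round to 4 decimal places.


lambda = 0.0075
t0 = 822, t1 = 1124
t1 - t0 = 302
lambda * (t1-t0) = 0.0075 * 302 = 2.265
R = exp(-2.265)
R = 0.1038

0.1038


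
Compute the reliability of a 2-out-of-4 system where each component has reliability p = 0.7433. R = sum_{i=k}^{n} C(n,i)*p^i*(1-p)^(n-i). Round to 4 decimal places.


k = 2, n = 4, p = 0.7433
i=2: C(4,2)=6 * 0.7433^2 * 0.2567^2 = 0.2184
i=3: C(4,3)=4 * 0.7433^3 * 0.2567^1 = 0.4217
i=4: C(4,4)=1 * 0.7433^4 * 0.2567^0 = 0.3053
R = sum of terms = 0.9454

0.9454


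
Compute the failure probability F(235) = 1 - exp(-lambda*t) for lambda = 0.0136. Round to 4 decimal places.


lambda = 0.0136, t = 235
lambda * t = 3.196
exp(-3.196) = 0.0409
F(t) = 1 - 0.0409
F(t) = 0.9591

0.9591


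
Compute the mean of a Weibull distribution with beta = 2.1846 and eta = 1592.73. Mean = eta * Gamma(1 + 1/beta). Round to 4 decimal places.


beta = 2.1846, eta = 1592.73
1/beta = 0.4577
1 + 1/beta = 1.4577
Gamma(1.4577) = 0.8856
Mean = 1592.73 * 0.8856
Mean = 1410.5371

1410.5371


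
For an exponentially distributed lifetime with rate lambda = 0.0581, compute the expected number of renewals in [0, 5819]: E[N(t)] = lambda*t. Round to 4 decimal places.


lambda = 0.0581
t = 5819
E[N(t)] = lambda * t
E[N(t)] = 0.0581 * 5819
E[N(t)] = 338.0839

338.0839


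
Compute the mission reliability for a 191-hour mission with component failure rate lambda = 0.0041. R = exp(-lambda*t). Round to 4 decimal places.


lambda = 0.0041
mission_time = 191
lambda * t = 0.0041 * 191 = 0.7831
R = exp(-0.7831)
R = 0.457

0.457


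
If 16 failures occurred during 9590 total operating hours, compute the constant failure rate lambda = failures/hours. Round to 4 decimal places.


failures = 16
total_hours = 9590
lambda = 16 / 9590
lambda = 0.0017

0.0017


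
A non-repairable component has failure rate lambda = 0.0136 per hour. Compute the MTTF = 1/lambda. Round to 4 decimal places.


lambda = 0.0136
MTTF = 1 / 0.0136
MTTF = 73.5294

73.5294


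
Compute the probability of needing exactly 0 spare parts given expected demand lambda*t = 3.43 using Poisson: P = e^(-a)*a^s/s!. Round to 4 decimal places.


a = 3.43, s = 0
e^(-a) = e^(-3.43) = 0.0324
a^s = 3.43^0 = 1.0
s! = 1
P = 0.0324 * 1.0 / 1
P = 0.0324

0.0324


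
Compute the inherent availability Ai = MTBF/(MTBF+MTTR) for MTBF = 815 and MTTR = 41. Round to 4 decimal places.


MTBF = 815
MTTR = 41
MTBF + MTTR = 856
Ai = 815 / 856
Ai = 0.9521

0.9521


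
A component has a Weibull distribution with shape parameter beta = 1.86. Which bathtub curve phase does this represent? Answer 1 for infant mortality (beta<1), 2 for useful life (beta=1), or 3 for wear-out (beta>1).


beta = 1.86
Compare beta to 1:
beta < 1 => infant mortality (phase 1)
beta = 1 => useful life (phase 2)
beta > 1 => wear-out (phase 3)
Since beta = 1.86, this is wear-out (increasing failure rate)
Phase = 3

3


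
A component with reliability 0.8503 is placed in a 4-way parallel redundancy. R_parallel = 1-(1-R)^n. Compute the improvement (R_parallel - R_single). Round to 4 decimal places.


R_single = 0.8503, n = 4
1 - R_single = 0.1497
(1 - R_single)^n = 0.1497^4 = 0.0005
R_parallel = 1 - 0.0005 = 0.9995
Improvement = 0.9995 - 0.8503
Improvement = 0.1492

0.1492


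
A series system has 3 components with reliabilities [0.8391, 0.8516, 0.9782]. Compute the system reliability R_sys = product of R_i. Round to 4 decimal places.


Components: [0.8391, 0.8516, 0.9782]
After component 1 (R=0.8391): product = 0.8391
After component 2 (R=0.8516): product = 0.7146
After component 3 (R=0.9782): product = 0.699
R_sys = 0.699

0.699


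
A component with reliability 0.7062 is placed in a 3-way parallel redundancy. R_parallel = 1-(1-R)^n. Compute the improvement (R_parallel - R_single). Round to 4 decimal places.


R_single = 0.7062, n = 3
1 - R_single = 0.2938
(1 - R_single)^n = 0.2938^3 = 0.0254
R_parallel = 1 - 0.0254 = 0.9746
Improvement = 0.9746 - 0.7062
Improvement = 0.2684

0.2684


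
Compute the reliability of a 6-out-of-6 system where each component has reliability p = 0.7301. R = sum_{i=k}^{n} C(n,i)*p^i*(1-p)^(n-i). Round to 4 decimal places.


k = 6, n = 6, p = 0.7301
i=6: C(6,6)=1 * 0.7301^6 * 0.2699^0 = 0.1515
R = sum of terms = 0.1515

0.1515


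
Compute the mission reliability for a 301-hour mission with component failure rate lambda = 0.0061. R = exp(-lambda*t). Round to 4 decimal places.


lambda = 0.0061
mission_time = 301
lambda * t = 0.0061 * 301 = 1.8361
R = exp(-1.8361)
R = 0.1594

0.1594


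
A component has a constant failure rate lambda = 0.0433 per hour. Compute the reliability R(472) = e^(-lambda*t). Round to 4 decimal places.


lambda = 0.0433
t = 472
lambda * t = 20.4376
R(t) = e^(-20.4376)
R(t) = 0.0

0.0


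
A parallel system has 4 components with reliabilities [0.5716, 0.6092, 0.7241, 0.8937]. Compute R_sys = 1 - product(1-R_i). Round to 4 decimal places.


Components: [0.5716, 0.6092, 0.7241, 0.8937]
(1 - 0.5716) = 0.4284, running product = 0.4284
(1 - 0.6092) = 0.3908, running product = 0.1674
(1 - 0.7241) = 0.2759, running product = 0.0462
(1 - 0.8937) = 0.1063, running product = 0.0049
Product of (1-R_i) = 0.0049
R_sys = 1 - 0.0049 = 0.9951

0.9951


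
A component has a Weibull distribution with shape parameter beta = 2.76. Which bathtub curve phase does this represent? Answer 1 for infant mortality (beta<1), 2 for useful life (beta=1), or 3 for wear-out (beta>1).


beta = 2.76
Compare beta to 1:
beta < 1 => infant mortality (phase 1)
beta = 1 => useful life (phase 2)
beta > 1 => wear-out (phase 3)
Since beta = 2.76, this is wear-out (increasing failure rate)
Phase = 3

3


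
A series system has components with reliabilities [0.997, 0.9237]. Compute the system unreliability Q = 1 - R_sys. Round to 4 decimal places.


Components: [0.997, 0.9237]
After component 1: product = 0.997
After component 2: product = 0.9209
R_sys = 0.9209
Q = 1 - 0.9209 = 0.0791

0.0791


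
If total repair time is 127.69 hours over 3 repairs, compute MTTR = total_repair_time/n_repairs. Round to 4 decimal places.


total_repair_time = 127.69
n_repairs = 3
MTTR = 127.69 / 3
MTTR = 42.5633

42.5633


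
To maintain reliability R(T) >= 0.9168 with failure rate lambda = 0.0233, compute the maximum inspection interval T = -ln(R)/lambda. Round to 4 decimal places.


R_target = 0.9168
lambda = 0.0233
-ln(0.9168) = 0.0869
T = 0.0869 / 0.0233
T = 3.7282

3.7282


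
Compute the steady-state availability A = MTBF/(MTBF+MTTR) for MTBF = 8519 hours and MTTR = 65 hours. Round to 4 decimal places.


MTBF = 8519
MTTR = 65
MTBF + MTTR = 8584
A = 8519 / 8584
A = 0.9924

0.9924


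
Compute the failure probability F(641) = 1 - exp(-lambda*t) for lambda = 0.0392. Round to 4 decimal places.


lambda = 0.0392, t = 641
lambda * t = 25.1272
exp(-25.1272) = 0.0
F(t) = 1 - 0.0
F(t) = 1.0

1.0


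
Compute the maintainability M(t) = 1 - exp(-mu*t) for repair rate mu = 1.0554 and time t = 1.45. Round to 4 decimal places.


mu = 1.0554, t = 1.45
mu * t = 1.0554 * 1.45 = 1.5303
exp(-1.5303) = 0.2165
M(t) = 1 - 0.2165
M(t) = 0.7835

0.7835


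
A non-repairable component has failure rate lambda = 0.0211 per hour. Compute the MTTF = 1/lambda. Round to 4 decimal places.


lambda = 0.0211
MTTF = 1 / 0.0211
MTTF = 47.3934

47.3934


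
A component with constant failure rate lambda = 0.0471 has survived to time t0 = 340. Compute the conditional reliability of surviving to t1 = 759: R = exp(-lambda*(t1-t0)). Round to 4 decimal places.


lambda = 0.0471
t0 = 340, t1 = 759
t1 - t0 = 419
lambda * (t1-t0) = 0.0471 * 419 = 19.7349
R = exp(-19.7349)
R = 0.0

0.0


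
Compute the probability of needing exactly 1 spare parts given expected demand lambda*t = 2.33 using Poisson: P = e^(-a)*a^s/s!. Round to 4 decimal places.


a = 2.33, s = 1
e^(-a) = e^(-2.33) = 0.0973
a^s = 2.33^1 = 2.33
s! = 1
P = 0.0973 * 2.33 / 1
P = 0.2267

0.2267


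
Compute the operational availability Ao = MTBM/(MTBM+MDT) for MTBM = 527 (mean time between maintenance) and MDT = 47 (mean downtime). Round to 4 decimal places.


MTBM = 527
MDT = 47
MTBM + MDT = 574
Ao = 527 / 574
Ao = 0.9181

0.9181


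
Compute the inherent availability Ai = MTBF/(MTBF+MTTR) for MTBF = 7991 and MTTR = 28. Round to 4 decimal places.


MTBF = 7991
MTTR = 28
MTBF + MTTR = 8019
Ai = 7991 / 8019
Ai = 0.9965

0.9965


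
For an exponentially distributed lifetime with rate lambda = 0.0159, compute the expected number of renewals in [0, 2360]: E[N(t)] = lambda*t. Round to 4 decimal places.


lambda = 0.0159
t = 2360
E[N(t)] = lambda * t
E[N(t)] = 0.0159 * 2360
E[N(t)] = 37.524

37.524


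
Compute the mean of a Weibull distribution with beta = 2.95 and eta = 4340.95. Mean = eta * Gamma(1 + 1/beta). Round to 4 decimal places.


beta = 2.95, eta = 4340.95
1/beta = 0.339
1 + 1/beta = 1.339
Gamma(1.339) = 0.8923
Mean = 4340.95 * 0.8923
Mean = 3873.5565

3873.5565


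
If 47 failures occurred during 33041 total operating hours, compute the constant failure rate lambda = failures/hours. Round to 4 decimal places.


failures = 47
total_hours = 33041
lambda = 47 / 33041
lambda = 0.0014

0.0014


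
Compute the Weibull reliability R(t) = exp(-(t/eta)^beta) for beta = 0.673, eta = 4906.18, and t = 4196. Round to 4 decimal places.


beta = 0.673, eta = 4906.18, t = 4196
t/eta = 4196 / 4906.18 = 0.8552
(t/eta)^beta = 0.8552^0.673 = 0.9001
R(t) = exp(-0.9001)
R(t) = 0.4065

0.4065


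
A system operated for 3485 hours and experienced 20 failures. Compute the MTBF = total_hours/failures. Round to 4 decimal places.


total_hours = 3485
failures = 20
MTBF = 3485 / 20
MTBF = 174.25

174.25


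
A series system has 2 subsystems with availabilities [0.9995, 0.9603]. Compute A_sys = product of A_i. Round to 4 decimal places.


Subsystems: [0.9995, 0.9603]
After subsystem 1 (A=0.9995): product = 0.9995
After subsystem 2 (A=0.9603): product = 0.9598
A_sys = 0.9598

0.9598


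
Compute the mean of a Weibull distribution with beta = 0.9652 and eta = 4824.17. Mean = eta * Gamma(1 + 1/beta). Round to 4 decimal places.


beta = 0.9652, eta = 4824.17
1/beta = 1.0361
1 + 1/beta = 2.0361
Gamma(2.0361) = 1.0158
Mean = 4824.17 * 1.0158
Mean = 4900.3083

4900.3083


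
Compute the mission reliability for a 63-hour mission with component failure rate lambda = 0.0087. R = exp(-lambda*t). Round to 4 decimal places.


lambda = 0.0087
mission_time = 63
lambda * t = 0.0087 * 63 = 0.5481
R = exp(-0.5481)
R = 0.578

0.578


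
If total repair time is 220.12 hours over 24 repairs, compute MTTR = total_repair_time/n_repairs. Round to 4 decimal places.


total_repair_time = 220.12
n_repairs = 24
MTTR = 220.12 / 24
MTTR = 9.1717

9.1717


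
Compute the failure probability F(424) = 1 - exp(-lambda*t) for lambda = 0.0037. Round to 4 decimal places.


lambda = 0.0037, t = 424
lambda * t = 1.5688
exp(-1.5688) = 0.2083
F(t) = 1 - 0.2083
F(t) = 0.7917

0.7917


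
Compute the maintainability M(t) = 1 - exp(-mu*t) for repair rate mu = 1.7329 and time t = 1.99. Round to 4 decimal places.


mu = 1.7329, t = 1.99
mu * t = 1.7329 * 1.99 = 3.4485
exp(-3.4485) = 0.0318
M(t) = 1 - 0.0318
M(t) = 0.9682

0.9682


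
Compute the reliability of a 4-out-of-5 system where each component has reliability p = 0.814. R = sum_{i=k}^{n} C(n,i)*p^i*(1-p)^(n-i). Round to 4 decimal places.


k = 4, n = 5, p = 0.814
i=4: C(5,4)=5 * 0.814^4 * 0.186^1 = 0.4083
i=5: C(5,5)=1 * 0.814^5 * 0.186^0 = 0.3574
R = sum of terms = 0.7657

0.7657


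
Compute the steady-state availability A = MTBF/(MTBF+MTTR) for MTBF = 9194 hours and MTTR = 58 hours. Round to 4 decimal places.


MTBF = 9194
MTTR = 58
MTBF + MTTR = 9252
A = 9194 / 9252
A = 0.9937

0.9937


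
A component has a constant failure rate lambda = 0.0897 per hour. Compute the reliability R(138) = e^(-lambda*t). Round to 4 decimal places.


lambda = 0.0897
t = 138
lambda * t = 12.3786
R(t) = e^(-12.3786)
R(t) = 0.0

0.0


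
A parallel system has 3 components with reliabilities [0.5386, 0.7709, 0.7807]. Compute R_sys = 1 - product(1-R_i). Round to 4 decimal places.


Components: [0.5386, 0.7709, 0.7807]
(1 - 0.5386) = 0.4614, running product = 0.4614
(1 - 0.7709) = 0.2291, running product = 0.1057
(1 - 0.7807) = 0.2193, running product = 0.0232
Product of (1-R_i) = 0.0232
R_sys = 1 - 0.0232 = 0.9768

0.9768


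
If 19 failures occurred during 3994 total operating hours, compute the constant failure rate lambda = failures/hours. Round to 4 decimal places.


failures = 19
total_hours = 3994
lambda = 19 / 3994
lambda = 0.0048

0.0048


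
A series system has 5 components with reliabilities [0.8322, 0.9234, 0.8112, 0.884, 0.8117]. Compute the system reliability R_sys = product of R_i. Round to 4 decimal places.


Components: [0.8322, 0.9234, 0.8112, 0.884, 0.8117]
After component 1 (R=0.8322): product = 0.8322
After component 2 (R=0.9234): product = 0.7685
After component 3 (R=0.8112): product = 0.6234
After component 4 (R=0.884): product = 0.5511
After component 5 (R=0.8117): product = 0.4473
R_sys = 0.4473

0.4473


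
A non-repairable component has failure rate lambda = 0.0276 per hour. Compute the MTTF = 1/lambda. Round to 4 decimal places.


lambda = 0.0276
MTTF = 1 / 0.0276
MTTF = 36.2319

36.2319


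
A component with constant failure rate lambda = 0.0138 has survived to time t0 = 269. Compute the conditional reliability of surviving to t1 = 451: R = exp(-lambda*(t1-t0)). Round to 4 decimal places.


lambda = 0.0138
t0 = 269, t1 = 451
t1 - t0 = 182
lambda * (t1-t0) = 0.0138 * 182 = 2.5116
R = exp(-2.5116)
R = 0.0811

0.0811


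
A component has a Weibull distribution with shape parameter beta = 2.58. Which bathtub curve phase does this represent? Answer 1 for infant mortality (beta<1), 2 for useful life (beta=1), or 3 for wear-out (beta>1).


beta = 2.58
Compare beta to 1:
beta < 1 => infant mortality (phase 1)
beta = 1 => useful life (phase 2)
beta > 1 => wear-out (phase 3)
Since beta = 2.58, this is wear-out (increasing failure rate)
Phase = 3

3


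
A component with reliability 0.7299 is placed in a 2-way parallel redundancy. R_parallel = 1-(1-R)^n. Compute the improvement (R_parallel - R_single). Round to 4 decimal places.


R_single = 0.7299, n = 2
1 - R_single = 0.2701
(1 - R_single)^n = 0.2701^2 = 0.073
R_parallel = 1 - 0.073 = 0.927
Improvement = 0.927 - 0.7299
Improvement = 0.1971

0.1971


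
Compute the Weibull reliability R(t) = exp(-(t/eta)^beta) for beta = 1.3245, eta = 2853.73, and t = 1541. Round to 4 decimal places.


beta = 1.3245, eta = 2853.73, t = 1541
t/eta = 1541 / 2853.73 = 0.54
(t/eta)^beta = 0.54^1.3245 = 0.4421
R(t) = exp(-0.4421)
R(t) = 0.6427

0.6427


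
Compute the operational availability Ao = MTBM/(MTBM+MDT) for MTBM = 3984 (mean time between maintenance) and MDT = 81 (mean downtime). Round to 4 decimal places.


MTBM = 3984
MDT = 81
MTBM + MDT = 4065
Ao = 3984 / 4065
Ao = 0.9801

0.9801


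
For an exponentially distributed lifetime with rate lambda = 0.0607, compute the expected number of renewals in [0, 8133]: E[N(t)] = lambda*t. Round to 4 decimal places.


lambda = 0.0607
t = 8133
E[N(t)] = lambda * t
E[N(t)] = 0.0607 * 8133
E[N(t)] = 493.6731

493.6731


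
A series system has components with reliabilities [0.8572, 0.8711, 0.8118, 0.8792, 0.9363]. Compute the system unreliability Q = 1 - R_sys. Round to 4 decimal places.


Components: [0.8572, 0.8711, 0.8118, 0.8792, 0.9363]
After component 1: product = 0.8572
After component 2: product = 0.7467
After component 3: product = 0.6062
After component 4: product = 0.533
After component 5: product = 0.499
R_sys = 0.499
Q = 1 - 0.499 = 0.501

0.501


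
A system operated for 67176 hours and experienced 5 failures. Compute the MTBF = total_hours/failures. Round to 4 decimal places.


total_hours = 67176
failures = 5
MTBF = 67176 / 5
MTBF = 13435.2

13435.2


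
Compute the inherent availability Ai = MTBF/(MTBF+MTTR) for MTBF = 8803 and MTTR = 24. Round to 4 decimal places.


MTBF = 8803
MTTR = 24
MTBF + MTTR = 8827
Ai = 8803 / 8827
Ai = 0.9973

0.9973


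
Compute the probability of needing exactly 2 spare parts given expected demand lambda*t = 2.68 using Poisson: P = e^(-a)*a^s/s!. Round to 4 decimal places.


a = 2.68, s = 2
e^(-a) = e^(-2.68) = 0.0686
a^s = 2.68^2 = 7.1824
s! = 2
P = 0.0686 * 7.1824 / 2
P = 0.2462

0.2462


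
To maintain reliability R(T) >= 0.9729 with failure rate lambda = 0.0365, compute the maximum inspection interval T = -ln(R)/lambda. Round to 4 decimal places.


R_target = 0.9729
lambda = 0.0365
-ln(0.9729) = 0.0275
T = 0.0275 / 0.0365
T = 0.7527

0.7527


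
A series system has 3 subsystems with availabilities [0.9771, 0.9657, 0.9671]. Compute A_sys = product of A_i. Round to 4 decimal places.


Subsystems: [0.9771, 0.9657, 0.9671]
After subsystem 1 (A=0.9771): product = 0.9771
After subsystem 2 (A=0.9657): product = 0.9436
After subsystem 3 (A=0.9671): product = 0.9125
A_sys = 0.9125

0.9125


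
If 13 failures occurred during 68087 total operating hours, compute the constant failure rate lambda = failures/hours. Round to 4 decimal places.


failures = 13
total_hours = 68087
lambda = 13 / 68087
lambda = 0.0002

0.0002


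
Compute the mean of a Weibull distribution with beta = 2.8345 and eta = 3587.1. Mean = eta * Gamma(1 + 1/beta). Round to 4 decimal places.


beta = 2.8345, eta = 3587.1
1/beta = 0.3528
1 + 1/beta = 1.3528
Gamma(1.3528) = 0.8909
Mean = 3587.1 * 0.8909
Mean = 3195.6447

3195.6447


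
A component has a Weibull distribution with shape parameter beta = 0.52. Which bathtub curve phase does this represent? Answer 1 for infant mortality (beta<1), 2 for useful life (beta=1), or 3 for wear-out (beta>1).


beta = 0.52
Compare beta to 1:
beta < 1 => infant mortality (phase 1)
beta = 1 => useful life (phase 2)
beta > 1 => wear-out (phase 3)
Since beta = 0.52, this is infant mortality (decreasing failure rate)
Phase = 1

1


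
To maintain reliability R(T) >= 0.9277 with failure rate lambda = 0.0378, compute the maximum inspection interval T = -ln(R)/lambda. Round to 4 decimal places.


R_target = 0.9277
lambda = 0.0378
-ln(0.9277) = 0.075
T = 0.075 / 0.0378
T = 1.9854

1.9854


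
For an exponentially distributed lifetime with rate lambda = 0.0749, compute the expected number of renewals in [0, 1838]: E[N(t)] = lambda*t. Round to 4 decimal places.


lambda = 0.0749
t = 1838
E[N(t)] = lambda * t
E[N(t)] = 0.0749 * 1838
E[N(t)] = 137.6662

137.6662


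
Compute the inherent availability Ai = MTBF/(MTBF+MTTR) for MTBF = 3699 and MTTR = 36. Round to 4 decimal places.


MTBF = 3699
MTTR = 36
MTBF + MTTR = 3735
Ai = 3699 / 3735
Ai = 0.9904

0.9904


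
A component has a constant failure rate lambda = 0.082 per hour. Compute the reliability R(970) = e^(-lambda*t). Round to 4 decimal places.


lambda = 0.082
t = 970
lambda * t = 79.54
R(t) = e^(-79.54)
R(t) = 0.0

0.0


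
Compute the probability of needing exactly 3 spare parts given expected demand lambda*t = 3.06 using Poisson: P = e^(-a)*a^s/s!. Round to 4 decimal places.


a = 3.06, s = 3
e^(-a) = e^(-3.06) = 0.0469
a^s = 3.06^3 = 28.6526
s! = 6
P = 0.0469 * 28.6526 / 6
P = 0.2239

0.2239


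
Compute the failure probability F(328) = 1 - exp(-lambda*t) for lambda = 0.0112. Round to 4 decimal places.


lambda = 0.0112, t = 328
lambda * t = 3.6736
exp(-3.6736) = 0.0254
F(t) = 1 - 0.0254
F(t) = 0.9746

0.9746


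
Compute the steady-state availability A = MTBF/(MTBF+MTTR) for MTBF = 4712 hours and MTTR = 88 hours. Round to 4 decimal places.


MTBF = 4712
MTTR = 88
MTBF + MTTR = 4800
A = 4712 / 4800
A = 0.9817

0.9817


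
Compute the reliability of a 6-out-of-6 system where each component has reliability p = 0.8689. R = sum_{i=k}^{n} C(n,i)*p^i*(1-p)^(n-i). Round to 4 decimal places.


k = 6, n = 6, p = 0.8689
i=6: C(6,6)=1 * 0.8689^6 * 0.1311^0 = 0.4303
R = sum of terms = 0.4303

0.4303


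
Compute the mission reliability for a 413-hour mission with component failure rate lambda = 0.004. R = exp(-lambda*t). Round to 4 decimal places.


lambda = 0.004
mission_time = 413
lambda * t = 0.004 * 413 = 1.652
R = exp(-1.652)
R = 0.1917

0.1917


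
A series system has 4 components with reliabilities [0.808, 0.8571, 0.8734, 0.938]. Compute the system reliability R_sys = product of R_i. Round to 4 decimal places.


Components: [0.808, 0.8571, 0.8734, 0.938]
After component 1 (R=0.808): product = 0.808
After component 2 (R=0.8571): product = 0.6925
After component 3 (R=0.8734): product = 0.6049
After component 4 (R=0.938): product = 0.5674
R_sys = 0.5674

0.5674
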